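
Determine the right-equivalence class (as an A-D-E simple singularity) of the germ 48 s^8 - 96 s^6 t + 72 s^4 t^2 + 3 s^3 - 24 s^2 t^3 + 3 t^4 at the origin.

E6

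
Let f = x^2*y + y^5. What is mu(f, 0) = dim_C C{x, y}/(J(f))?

The Hessian of f at 0 has rank 0. Corank 2; j^3 = x^2*y has shape L^2 M (L != M), so D-series; mu = 6 gives D_6.

6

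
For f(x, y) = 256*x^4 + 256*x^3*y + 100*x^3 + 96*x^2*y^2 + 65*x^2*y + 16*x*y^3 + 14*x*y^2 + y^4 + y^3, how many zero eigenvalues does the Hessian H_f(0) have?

The Hessian at 0 is [[0, 0], [0, 0]] of rank 0; hence corank 2.

2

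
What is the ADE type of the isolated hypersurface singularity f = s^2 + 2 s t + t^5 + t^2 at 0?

A_4

The Hessian of f at 0 has rank 1. Corank 1: A-series; mu = 4 gives A_4.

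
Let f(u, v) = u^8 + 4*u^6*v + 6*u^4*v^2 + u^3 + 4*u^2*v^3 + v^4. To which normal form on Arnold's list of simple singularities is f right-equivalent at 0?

E_6

The Hessian of f at 0 is [[0, 0], [0, 0]] with rank 0, so corank 2. A Groebner basis of the Jacobian ideal J(f) in C{u,v} is {v^3, u^2}; counting standard monomials gives mu = 6. Corank 2; j^3 = u^3 is a perfect cube, so E-series; the 4-jet and mu = 6 give E_6.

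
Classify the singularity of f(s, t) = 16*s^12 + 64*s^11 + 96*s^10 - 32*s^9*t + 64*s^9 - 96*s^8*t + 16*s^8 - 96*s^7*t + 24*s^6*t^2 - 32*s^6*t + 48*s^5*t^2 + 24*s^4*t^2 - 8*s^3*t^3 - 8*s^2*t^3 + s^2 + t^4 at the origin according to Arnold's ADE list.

A_3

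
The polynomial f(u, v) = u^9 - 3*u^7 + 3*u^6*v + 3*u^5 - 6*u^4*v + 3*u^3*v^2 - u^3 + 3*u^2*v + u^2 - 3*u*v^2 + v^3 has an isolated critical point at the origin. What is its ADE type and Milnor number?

The Hessian of f at 0 has rank 1. Corank 1: A-series; mu = 2 gives A_2.

Type A2, Milnor number mu = 2.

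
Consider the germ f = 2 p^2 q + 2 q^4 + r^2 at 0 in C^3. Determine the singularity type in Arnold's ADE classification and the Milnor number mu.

Type D_5, Milnor number mu = 5.

The Hessian of f at 0 has rank 1. Corank 2; j^3 = 2*p^2*q has shape L^2 M (L != M), so D-series; mu = 5 gives D_5.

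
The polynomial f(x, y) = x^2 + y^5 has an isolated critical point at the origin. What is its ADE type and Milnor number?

The Hessian of f at 0 has rank 1. Corank 1: A-series; mu = 4 gives A_4.

Type A_4, Milnor number mu = 4.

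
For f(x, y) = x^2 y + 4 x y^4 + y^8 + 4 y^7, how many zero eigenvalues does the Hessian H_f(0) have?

2

The Hessian at 0 is [[0, 0], [0, 0]] of rank 0; hence corank 2.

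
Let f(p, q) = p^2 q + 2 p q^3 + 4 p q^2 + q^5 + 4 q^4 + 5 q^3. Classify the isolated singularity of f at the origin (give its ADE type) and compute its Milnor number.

The Hessian of f at 0 has rank 0. Corank 2; j^3 = q*(p^2 + 4*p*q + 5*q^2) splits into three distinct lines over C (the quadratic factor has nonzero discriminant), so D_4.

Type D_4, Milnor number mu = 4.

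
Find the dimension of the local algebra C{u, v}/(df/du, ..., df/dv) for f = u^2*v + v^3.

4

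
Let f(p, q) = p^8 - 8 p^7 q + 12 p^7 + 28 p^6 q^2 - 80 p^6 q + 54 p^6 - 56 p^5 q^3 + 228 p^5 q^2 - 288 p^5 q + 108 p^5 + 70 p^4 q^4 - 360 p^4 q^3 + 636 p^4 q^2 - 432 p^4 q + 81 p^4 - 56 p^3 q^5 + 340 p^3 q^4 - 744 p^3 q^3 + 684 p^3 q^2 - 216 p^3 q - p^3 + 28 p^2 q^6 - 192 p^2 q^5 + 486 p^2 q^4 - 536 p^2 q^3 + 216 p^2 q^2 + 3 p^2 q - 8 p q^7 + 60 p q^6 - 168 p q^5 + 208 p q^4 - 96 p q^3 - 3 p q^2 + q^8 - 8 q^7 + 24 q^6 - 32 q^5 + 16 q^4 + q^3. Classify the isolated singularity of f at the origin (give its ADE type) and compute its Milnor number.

Type E6, Milnor number mu = 6.

The Hessian of f at 0 is [[0, 0], [0, 0]] with rank 0, so corank 2. A Groebner basis of the Jacobian ideal J(f) in C{p,q} is {q^4, p*q^2 - 8*q^3/9, p^2 - 2*p*q + q^2}; counting standard monomials gives mu = 6. Corank 2; j^3 = -(p - q)^3 is a perfect cube, so E-series; the 4-jet and mu = 6 give E_6.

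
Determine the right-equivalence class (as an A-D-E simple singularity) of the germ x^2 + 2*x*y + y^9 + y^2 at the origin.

The Hessian of f at 0 is [[2, 2], [2, 2]] with rank 1, so corank 1. A Groebner basis of the Jacobian ideal J(f) in C{x,y} is {y^8, x + y}; counting standard monomials gives mu = 8. Corank 1: A-series; mu = 8 gives A_8.

A8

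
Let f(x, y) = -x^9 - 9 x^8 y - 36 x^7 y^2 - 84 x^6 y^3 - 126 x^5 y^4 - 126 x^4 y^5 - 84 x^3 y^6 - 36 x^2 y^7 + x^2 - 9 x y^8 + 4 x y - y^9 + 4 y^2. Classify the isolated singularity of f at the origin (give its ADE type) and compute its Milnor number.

The Hessian of f at 0 has rank 1. Corank 1: A-series; mu = 8 gives A_8.

Type A_{8}, Milnor number mu = 8.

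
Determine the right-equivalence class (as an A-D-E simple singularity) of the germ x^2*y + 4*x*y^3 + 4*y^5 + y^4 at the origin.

D_5

The Hessian of f at 0 has rank 0. Corank 2; j^3 = x^2*y has shape L^2 M (L != M), so D-series; mu = 5 gives D_5.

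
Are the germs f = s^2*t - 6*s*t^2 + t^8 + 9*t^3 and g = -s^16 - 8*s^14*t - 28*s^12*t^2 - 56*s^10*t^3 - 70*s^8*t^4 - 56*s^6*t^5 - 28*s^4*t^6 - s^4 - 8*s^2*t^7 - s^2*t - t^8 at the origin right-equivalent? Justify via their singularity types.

Yes.

The Hessian of f at 0 is [[0, 0], [0, 0]] with rank 0, so corank 2. A Groebner basis of the Jacobian ideal J(f) in C{s,t} is {s^2/8 + t^7 - 9*t^2/8, s^3 - 27*t^3, s*t - 3*t^2}; counting standard monomials gives mu = 9. Corank 2; j^3 = t*(s - 3*t)^2 has shape L^2 M (L != M), so D-series; mu = 9 gives D_9. The Hessian of g at 0 is [[0, 0], [0, 0]] with rank 0, so corank 2. A Groebner basis of the Jacobian ideal J(g) in C{s,t} is {s^2/8 + t^7, s^3, s*t}; counting standard monomials gives mu = 9. Corank 2; j^3 = -s^2*t has shape L^2 M (L != M), so D-series; mu = 9 gives D_9. Both have type D_9, hence right-equivalent.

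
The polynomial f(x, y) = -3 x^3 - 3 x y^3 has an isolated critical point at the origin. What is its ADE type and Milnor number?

The Hessian of f at 0 is [[0, 0], [0, 0]] with rank 0, so corank 2. A Groebner basis of the Jacobian ideal J(f) in C{x,y} is {x^3, x*y^2, 3*x^2 + y^3}; counting standard monomials gives mu = 7. Corank 2; j^3 = -3*x^3 is a perfect cube, so E-series; the 4-jet and mu = 7 give E_7.

Type E_{7}, Milnor number mu = 7.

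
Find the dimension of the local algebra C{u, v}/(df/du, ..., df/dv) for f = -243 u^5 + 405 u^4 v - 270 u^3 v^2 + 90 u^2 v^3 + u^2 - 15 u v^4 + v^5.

The Hessian of f at 0 has rank 1. Corank 1: A-series; mu = 4 gives A_4.

4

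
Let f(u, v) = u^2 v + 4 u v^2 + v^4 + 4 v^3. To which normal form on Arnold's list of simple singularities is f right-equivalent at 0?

The Hessian of f at 0 is [[0, 0], [0, 0]] with rank 0, so corank 2. A Groebner basis of the Jacobian ideal J(f) in C{u,v} is {u^3 - 2*u^2 + 8*v^2, u^2/4 + v^3 - v^2, u*v + 2*v^2}; counting standard monomials gives mu = 5. Corank 2; j^3 = v*(u + 2*v)^2 has shape L^2 M (L != M), so D-series; mu = 5 gives D_5.

D_{5}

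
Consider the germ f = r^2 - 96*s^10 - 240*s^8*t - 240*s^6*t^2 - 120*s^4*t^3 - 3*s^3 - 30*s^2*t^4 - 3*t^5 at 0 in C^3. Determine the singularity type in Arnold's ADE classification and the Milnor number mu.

Type E_{8}, Milnor number mu = 8.

The Hessian of f at 0 is [[0, 0, 0], [0, 0, 0], [0, 0, 2]] with rank 1, so corank 2. A Groebner basis of the Jacobian ideal J(f) in C{s,t,r} is {t^4, s^2, r}; counting standard monomials gives mu = 8. Corank 2; j^3 = -3*s^3 is a perfect cube, so E-series; the 5-jet and mu = 8 give E_8.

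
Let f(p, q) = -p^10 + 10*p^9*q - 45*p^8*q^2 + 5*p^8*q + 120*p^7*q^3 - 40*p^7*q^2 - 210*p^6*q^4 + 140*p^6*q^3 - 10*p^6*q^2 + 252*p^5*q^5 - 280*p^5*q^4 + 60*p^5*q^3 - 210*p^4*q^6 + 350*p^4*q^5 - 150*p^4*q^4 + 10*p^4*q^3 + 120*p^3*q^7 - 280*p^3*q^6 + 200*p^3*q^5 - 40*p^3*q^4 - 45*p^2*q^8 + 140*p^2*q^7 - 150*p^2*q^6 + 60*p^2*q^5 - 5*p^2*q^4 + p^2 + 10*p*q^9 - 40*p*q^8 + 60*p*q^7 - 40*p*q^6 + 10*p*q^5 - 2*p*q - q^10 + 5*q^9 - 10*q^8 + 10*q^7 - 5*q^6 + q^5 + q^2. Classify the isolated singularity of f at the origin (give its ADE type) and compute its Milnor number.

Type A4, Milnor number mu = 4.

The Hessian of f at 0 has rank 1. Corank 1: A-series; mu = 4 gives A_4.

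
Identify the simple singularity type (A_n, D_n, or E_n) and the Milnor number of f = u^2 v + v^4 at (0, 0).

The Hessian of f at 0 has rank 0. Corank 2; j^3 = u^2*v has shape L^2 M (L != M), so D-series; mu = 5 gives D_5.

Type D_5, Milnor number mu = 5.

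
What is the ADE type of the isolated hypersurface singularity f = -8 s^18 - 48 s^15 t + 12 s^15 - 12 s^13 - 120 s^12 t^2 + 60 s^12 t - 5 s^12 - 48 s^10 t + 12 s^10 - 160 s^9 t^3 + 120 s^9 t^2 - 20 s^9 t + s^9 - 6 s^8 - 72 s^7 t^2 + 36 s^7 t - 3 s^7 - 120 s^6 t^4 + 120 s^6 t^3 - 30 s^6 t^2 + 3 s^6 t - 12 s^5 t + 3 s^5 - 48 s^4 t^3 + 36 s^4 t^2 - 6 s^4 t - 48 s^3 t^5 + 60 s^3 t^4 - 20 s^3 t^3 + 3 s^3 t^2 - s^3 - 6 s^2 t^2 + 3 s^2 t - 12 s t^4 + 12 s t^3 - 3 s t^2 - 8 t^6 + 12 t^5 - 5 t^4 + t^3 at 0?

E_{6}

The Hessian of f at 0 is [[0, 0], [0, 0]] with rank 0, so corank 2. A Groebner basis of the Jacobian ideal J(f) in C{s,t} is {s^3 + 3*s^2/4 - 3*s*t/2 + 3*t^2/4, s^2*t + s^2/2 - s*t + t^2/2, s^2/4 + s*t^2 - s*t/2 + t^2/4, t^3}; counting standard monomials gives mu = 6. Corank 2; j^3 = -(s - t)^3 is a perfect cube, so E-series; the 4-jet and mu = 6 give E_6.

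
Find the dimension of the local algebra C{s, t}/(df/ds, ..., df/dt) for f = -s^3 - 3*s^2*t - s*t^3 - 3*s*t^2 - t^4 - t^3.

The Hessian of f at 0 has rank 0. Corank 2; j^3 = -(s + t)^3 is a perfect cube, so E-series; the 4-jet and mu = 7 give E_7.

7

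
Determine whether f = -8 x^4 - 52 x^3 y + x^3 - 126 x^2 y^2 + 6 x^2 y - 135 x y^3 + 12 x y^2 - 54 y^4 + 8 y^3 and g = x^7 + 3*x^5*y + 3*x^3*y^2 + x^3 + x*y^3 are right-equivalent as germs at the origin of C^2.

Yes.

The Hessian of f at 0 has rank 0. Corank 2; j^3 = (x + 2*y)^3 is a perfect cube, so E-series; the 4-jet and mu = 7 give E_7. The Hessian of g at 0 has rank 0. Corank 2; j^3 = x^3 is a perfect cube, so E-series; the 4-jet and mu = 7 give E_7. Both have type E_7, hence right-equivalent.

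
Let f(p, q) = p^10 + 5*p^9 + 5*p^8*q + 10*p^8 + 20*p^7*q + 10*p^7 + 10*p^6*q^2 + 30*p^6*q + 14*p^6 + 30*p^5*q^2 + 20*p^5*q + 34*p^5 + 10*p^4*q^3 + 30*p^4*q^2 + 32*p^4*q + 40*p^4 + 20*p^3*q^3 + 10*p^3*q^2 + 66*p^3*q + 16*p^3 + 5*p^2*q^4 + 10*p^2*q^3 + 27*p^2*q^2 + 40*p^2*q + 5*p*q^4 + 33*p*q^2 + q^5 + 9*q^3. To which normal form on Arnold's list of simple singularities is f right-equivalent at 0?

D6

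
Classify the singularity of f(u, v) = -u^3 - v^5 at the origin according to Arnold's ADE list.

The Hessian of f at 0 has rank 0. Corank 2; j^3 = -u^3 is a perfect cube, so E-series; the 5-jet and mu = 8 give E_8.

E_8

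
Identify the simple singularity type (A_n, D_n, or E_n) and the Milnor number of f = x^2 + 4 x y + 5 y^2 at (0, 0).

The Hessian of f at 0 has rank 2. Corank 0: nondegenerate Morse point, so A_1.

Type A_{1}, Milnor number mu = 1.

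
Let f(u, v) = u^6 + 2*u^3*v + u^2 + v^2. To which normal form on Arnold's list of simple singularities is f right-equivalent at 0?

A1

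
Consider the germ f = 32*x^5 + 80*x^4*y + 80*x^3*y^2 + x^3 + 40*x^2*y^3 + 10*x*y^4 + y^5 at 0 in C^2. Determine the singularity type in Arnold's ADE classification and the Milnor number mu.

Type E8, Milnor number mu = 8.

The Hessian of f at 0 has rank 0. Corank 2; j^3 = x^3 is a perfect cube, so E-series; the 5-jet and mu = 8 give E_8.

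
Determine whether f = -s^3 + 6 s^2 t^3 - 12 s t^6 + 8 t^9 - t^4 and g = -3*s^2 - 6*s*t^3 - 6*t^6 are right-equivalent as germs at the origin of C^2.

The Hessian of f at 0 has rank 0. Corank 2; j^3 = -s^3 is a perfect cube, so E-series; the 4-jet and mu = 6 give E_6. The Hessian of g at 0 has rank 1. Corank 1: A-series; mu = 5 gives A_5. f is E_6 but g is A_5, hence not right-equivalent.

No.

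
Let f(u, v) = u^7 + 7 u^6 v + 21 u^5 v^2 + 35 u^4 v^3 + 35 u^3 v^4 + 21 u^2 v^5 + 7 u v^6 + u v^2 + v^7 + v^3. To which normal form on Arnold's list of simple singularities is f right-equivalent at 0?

The Hessian of f at 0 has rank 0. Corank 2; j^3 = v^2*(u + v) has shape L^2 M (L != M), so D-series; mu = 8 gives D_8.

D_{8}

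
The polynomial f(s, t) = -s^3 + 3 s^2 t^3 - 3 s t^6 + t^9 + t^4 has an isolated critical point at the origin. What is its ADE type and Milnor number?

The Hessian of f at 0 has rank 0. Corank 2; j^3 = -s^3 is a perfect cube, so E-series; the 4-jet and mu = 6 give E_6.

Type E_{6}, Milnor number mu = 6.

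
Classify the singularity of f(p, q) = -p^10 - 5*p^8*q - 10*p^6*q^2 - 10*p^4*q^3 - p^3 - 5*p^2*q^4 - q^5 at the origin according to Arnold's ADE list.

E_{8}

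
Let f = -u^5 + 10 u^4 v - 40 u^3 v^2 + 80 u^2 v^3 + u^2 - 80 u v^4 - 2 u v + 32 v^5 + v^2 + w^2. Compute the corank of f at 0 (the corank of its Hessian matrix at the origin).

1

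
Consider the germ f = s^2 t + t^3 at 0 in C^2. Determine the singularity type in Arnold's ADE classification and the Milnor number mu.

Type D_{4}, Milnor number mu = 4.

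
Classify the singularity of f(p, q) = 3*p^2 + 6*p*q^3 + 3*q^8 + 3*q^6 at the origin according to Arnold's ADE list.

A_{7}

The Hessian of f at 0 has rank 1. Corank 1: A-series; mu = 7 gives A_7.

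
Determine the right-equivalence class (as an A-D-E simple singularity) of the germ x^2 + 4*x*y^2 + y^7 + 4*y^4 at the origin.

The Hessian of f at 0 is [[2, 0], [0, 0]] with rank 1, so corank 1. A Groebner basis of the Jacobian ideal J(f) in C{x,y} is {x^3, x/2 + y^2}; counting standard monomials gives mu = 6. Corank 1: A-series; mu = 6 gives A_6.

A_6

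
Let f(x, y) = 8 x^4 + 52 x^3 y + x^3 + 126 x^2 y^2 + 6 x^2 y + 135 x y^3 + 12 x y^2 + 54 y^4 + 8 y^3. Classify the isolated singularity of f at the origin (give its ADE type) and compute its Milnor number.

The Hessian of f at 0 is [[0, 0], [0, 0]] with rank 0, so corank 2. A Groebner basis of the Jacobian ideal J(f) in C{x,y} is {3*x^2/4 + 3*x*y + y^4 - y^3/4 + 3*y^2, x^3 + 21*x^2/2 + 42*x*y + 9*y^3/2 + 42*y^2, x^2*y - 15*x^2/4 - 15*x*y - 11*y^3/4 - 15*y^2, x^2 + x*y^2 + 4*x*y + 5*y^3/3 + 4*y^2}; counting standard monomials gives mu = 7. Corank 2; j^3 = (x + 2*y)^3 is a perfect cube, so E-series; the 4-jet and mu = 7 give E_7.

Type E_7, Milnor number mu = 7.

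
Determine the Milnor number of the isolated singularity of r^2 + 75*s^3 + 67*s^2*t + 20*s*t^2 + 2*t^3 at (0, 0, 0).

4

The Hessian of f at 0 has rank 1. Corank 2; j^3 = (3*s + t)*(25*s^2 + 14*s*t + 2*t^2) splits into three distinct lines over C (the quadratic factor has nonzero discriminant), so D_4.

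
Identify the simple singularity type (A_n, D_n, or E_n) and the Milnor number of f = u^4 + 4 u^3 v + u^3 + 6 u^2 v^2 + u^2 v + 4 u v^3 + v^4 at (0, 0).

Type D_5, Milnor number mu = 5.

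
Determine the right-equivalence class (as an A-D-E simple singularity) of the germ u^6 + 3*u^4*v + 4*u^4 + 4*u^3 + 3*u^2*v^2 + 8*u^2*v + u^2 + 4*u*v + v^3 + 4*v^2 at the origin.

The Hessian of f at 0 is [[2, 4], [4, 8]] with rank 1, so corank 1. A Groebner basis of the Jacobian ideal J(f) in C{u,v} is {v^2, u + 2*v}; counting standard monomials gives mu = 2. Corank 1: A-series; mu = 2 gives A_2.

A_{2}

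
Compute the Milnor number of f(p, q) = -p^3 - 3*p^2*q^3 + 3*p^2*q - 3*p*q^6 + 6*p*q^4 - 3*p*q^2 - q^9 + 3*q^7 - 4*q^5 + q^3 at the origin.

8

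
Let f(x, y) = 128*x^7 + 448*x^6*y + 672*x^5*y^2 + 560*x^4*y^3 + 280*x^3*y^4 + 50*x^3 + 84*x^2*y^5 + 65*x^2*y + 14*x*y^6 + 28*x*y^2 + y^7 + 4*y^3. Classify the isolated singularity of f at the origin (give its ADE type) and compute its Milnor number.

The Hessian of f at 0 has rank 0. Corank 2; j^3 = (2*x + y)*(5*x + 2*y)^2 has shape L^2 M (L != M), so D-series; mu = 8 gives D_8.

Type D_8, Milnor number mu = 8.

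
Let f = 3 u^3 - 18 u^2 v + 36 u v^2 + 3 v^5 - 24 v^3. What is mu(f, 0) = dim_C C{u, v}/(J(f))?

8

The Hessian of f at 0 is [[0, 0], [0, 0]] with rank 0, so corank 2. A Groebner basis of the Jacobian ideal J(f) in C{u,v} is {v^4, u^2 - 4*u*v + 4*v^2}; counting standard monomials gives mu = 8. Corank 2; j^3 = 3*(u - 2*v)^3 is a perfect cube, so E-series; the 5-jet and mu = 8 give E_8.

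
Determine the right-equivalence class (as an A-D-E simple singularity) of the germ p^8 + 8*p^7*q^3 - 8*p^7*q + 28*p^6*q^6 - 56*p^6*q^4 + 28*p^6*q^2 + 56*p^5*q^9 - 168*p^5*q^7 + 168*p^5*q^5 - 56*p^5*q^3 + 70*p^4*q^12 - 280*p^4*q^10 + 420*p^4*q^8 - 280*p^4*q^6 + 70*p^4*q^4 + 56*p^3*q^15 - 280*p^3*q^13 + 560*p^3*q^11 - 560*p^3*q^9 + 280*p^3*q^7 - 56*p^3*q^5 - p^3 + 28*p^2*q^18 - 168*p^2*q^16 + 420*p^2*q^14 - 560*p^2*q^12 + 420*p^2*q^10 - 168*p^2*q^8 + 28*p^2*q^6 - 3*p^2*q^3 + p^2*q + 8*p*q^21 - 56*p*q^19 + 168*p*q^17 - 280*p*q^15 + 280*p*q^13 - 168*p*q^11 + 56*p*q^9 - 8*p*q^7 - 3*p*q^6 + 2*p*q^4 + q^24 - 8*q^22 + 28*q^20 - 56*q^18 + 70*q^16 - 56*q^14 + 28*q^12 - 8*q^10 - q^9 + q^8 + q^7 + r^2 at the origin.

D_9

The Hessian of f at 0 is [[0, 0, 0], [0, 0, 0], [0, 0, 2]] with rank 1, so corank 2. A Groebner basis of the Jacobian ideal J(f) in C{p,q,r} is {p^2*q^2, 8*p^2*q + p^2 + p*q^3, 8*p^2*q + p*q + q^4, p^3, r}; counting standard monomials gives mu = 9. Corank 2; j^3 = -p^2*(p - q) has shape L^2 M (L != M), so D-series; mu = 9 gives D_9.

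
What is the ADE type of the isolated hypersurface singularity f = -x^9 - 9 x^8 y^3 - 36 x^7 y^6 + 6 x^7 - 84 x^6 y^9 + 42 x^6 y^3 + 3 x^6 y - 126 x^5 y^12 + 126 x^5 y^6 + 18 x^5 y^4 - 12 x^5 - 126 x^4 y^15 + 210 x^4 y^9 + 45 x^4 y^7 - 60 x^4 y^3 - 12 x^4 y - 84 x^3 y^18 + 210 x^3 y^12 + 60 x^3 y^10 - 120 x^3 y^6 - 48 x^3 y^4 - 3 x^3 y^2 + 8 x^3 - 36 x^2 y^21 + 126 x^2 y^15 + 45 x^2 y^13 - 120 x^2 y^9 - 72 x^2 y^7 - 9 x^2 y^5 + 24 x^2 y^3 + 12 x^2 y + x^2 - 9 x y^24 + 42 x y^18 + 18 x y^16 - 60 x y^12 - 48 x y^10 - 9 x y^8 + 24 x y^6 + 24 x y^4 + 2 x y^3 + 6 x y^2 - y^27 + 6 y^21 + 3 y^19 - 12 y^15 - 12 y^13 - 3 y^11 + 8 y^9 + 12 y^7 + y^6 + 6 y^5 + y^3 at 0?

A_2

The Hessian of f at 0 has rank 1. Corank 1: A-series; mu = 2 gives A_2.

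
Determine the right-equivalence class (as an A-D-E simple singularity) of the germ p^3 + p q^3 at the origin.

The Hessian of f at 0 has rank 0. Corank 2; j^3 = p^3 is a perfect cube, so E-series; the 4-jet and mu = 7 give E_7.

E7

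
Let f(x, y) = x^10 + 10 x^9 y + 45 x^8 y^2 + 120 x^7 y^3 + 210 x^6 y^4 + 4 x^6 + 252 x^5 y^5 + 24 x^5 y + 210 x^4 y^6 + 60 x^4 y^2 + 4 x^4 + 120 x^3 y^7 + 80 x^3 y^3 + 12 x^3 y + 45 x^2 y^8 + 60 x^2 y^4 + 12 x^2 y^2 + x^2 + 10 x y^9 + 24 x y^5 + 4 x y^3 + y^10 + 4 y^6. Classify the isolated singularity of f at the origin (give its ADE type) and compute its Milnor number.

Type A9, Milnor number mu = 9.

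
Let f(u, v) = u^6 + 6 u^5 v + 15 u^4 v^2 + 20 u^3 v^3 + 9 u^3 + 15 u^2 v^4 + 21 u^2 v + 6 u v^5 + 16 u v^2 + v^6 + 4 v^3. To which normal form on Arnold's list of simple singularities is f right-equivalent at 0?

D_{7}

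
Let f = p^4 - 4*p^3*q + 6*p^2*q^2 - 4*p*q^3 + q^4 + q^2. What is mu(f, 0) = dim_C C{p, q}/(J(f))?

3

The Hessian of f at 0 has rank 1. Corank 1: A-series; mu = 3 gives A_3.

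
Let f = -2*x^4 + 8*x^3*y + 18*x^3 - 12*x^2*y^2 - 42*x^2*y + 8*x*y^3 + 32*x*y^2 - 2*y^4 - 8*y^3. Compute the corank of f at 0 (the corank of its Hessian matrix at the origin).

The Hessian at 0 is [[0, 0], [0, 0]] of rank 0; hence corank 2.

2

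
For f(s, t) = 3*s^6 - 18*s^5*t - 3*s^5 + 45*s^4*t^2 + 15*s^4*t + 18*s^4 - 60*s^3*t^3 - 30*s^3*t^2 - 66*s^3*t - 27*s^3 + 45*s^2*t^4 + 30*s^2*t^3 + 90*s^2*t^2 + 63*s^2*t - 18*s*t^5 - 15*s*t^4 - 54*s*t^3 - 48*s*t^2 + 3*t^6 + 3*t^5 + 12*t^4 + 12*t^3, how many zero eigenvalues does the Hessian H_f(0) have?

The Hessian at 0 is [[0, 0], [0, 0]] of rank 0; hence corank 2.

2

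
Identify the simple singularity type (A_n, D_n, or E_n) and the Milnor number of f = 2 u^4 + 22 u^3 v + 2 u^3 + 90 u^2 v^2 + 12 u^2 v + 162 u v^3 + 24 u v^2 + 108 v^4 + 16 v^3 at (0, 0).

Type E_{7}, Milnor number mu = 7.

The Hessian of f at 0 has rank 0. Corank 2; j^3 = 2*(u + 2*v)^3 is a perfect cube, so E-series; the 4-jet and mu = 7 give E_7.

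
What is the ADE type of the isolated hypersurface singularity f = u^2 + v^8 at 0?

The Hessian of f at 0 has rank 1. Corank 1: A-series; mu = 7 gives A_7.

A_{7}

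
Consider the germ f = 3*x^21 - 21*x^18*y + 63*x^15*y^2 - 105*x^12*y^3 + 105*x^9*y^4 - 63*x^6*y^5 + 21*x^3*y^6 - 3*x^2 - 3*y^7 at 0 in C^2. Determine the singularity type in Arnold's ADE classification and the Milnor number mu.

The Hessian of f at 0 has rank 1. Corank 1: A-series; mu = 6 gives A_6.

Type A_6, Milnor number mu = 6.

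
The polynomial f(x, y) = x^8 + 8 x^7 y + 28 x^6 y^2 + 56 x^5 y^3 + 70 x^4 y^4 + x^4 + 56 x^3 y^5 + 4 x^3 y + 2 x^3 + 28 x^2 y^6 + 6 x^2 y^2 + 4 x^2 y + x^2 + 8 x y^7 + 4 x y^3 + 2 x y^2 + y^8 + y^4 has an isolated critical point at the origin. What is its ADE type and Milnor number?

Type A_7, Milnor number mu = 7.

The Hessian of f at 0 has rank 1. Corank 1: A-series; mu = 7 gives A_7.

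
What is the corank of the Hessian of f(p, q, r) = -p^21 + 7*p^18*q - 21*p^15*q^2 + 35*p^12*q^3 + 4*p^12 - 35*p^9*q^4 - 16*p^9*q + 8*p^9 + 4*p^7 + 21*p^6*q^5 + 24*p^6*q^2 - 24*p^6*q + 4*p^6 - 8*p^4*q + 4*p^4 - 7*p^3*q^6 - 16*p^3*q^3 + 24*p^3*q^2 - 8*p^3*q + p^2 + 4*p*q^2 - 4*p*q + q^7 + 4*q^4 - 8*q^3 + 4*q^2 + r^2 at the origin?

1

The Hessian at 0 is [[2, -4, 0], [-4, 8, 0], [0, 0, 2]] of rank 2; hence corank 1.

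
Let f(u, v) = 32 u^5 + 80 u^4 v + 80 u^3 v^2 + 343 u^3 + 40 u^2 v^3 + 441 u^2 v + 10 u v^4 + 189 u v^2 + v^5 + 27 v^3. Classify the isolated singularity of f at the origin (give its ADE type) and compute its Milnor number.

The Hessian of f at 0 is [[0, 0], [0, 0]] with rank 0, so corank 2. A Groebner basis of the Jacobian ideal J(f) in C{u,v} is {v^5, u*v^3 + 25*v^4/56, u^2 + 6*u*v/7 + 9*v^2/49}; counting standard monomials gives mu = 8. Corank 2; j^3 = (7*u + 3*v)^3 is a perfect cube, so E-series; the 5-jet and mu = 8 give E_8.

Type E_{8}, Milnor number mu = 8.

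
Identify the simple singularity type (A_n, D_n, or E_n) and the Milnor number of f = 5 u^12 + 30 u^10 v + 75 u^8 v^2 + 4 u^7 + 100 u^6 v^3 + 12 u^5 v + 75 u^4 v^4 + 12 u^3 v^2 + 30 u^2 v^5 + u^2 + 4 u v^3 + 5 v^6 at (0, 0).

Type A5, Milnor number mu = 5.

The Hessian of f at 0 is [[2, 0], [0, 0]] with rank 1, so corank 1. A Groebner basis of the Jacobian ideal J(f) in C{u,v} is {u*v^2, u/2 + v^3, u^2}; counting standard monomials gives mu = 5. Corank 1: A-series; mu = 5 gives A_5.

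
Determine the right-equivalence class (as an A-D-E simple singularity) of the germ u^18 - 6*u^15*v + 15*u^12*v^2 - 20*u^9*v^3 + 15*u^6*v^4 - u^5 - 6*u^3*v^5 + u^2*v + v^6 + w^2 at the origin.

D_7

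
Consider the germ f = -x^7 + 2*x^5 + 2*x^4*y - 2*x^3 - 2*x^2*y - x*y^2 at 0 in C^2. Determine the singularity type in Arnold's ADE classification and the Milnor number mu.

Type D4, Milnor number mu = 4.

The Hessian of f at 0 is [[0, 0], [0, 0]] with rank 0, so corank 2. A Groebner basis of the Jacobian ideal J(f) in C{x,y} is {y^3, x^2 + y^2/2, x*y - y^2/2}; counting standard monomials gives mu = 4. Corank 2; j^3 = -x*(2*x^2 + 2*x*y + y^2) splits into three distinct lines over C (the quadratic factor has nonzero discriminant), so D_4.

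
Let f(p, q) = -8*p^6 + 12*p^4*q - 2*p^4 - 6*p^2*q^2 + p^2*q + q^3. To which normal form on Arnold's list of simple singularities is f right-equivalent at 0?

D_4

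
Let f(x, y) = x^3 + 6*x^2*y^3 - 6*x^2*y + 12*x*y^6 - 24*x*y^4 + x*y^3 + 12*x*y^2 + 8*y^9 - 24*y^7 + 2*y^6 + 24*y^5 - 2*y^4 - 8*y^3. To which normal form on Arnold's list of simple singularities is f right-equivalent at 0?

E_{7}

The Hessian of f at 0 is [[0, 0], [0, 0]] with rank 0, so corank 2. A Groebner basis of the Jacobian ideal J(f) in C{x,y} is {x^3 - 6*x^2*y - 48*x^2 + 192*x*y - 192*y^2, 6*x^2 + x*y^2 - 24*x*y + 24*y^2, 3*x^2 - 12*x*y + y^3 + 12*y^2}; counting standard monomials gives mu = 7. Corank 2; j^3 = (x - 2*y)^3 is a perfect cube, so E-series; the 4-jet and mu = 7 give E_7.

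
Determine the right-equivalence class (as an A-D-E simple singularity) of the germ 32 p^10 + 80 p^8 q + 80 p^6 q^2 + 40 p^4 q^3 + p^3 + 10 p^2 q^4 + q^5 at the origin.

E8

The Hessian of f at 0 has rank 0. Corank 2; j^3 = p^3 is a perfect cube, so E-series; the 5-jet and mu = 8 give E_8.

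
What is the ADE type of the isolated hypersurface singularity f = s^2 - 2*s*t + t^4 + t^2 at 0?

The Hessian of f at 0 is [[2, -2], [-2, 2]] with rank 1, so corank 1. A Groebner basis of the Jacobian ideal J(f) in C{s,t} is {t^3, s - t}; counting standard monomials gives mu = 3. Corank 1: A-series; mu = 3 gives A_3.

A_{3}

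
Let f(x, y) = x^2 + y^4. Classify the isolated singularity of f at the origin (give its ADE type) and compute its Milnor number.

Type A_3, Milnor number mu = 3.

The Hessian of f at 0 is [[2, 0], [0, 0]] with rank 1, so corank 1. A Groebner basis of the Jacobian ideal J(f) in C{x,y} is {y^3, x}; counting standard monomials gives mu = 3. Corank 1: A-series; mu = 3 gives A_3.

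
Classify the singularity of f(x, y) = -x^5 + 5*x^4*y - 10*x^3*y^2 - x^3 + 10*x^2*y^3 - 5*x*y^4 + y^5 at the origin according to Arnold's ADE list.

E8

The Hessian of f at 0 is [[0, 0], [0, 0]] with rank 0, so corank 2. A Groebner basis of the Jacobian ideal J(f) in C{x,y} is {y^5, x*y^3 - y^4/4, x^2}; counting standard monomials gives mu = 8. Corank 2; j^3 = -x^3 is a perfect cube, so E-series; the 5-jet and mu = 8 give E_8.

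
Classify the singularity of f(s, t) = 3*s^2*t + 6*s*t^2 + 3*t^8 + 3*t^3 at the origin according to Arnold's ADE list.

D9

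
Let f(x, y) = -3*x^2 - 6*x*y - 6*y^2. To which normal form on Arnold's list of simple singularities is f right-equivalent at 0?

A_1

The Hessian of f at 0 is [[-6, -6], [-6, -12]] with rank 2, so corank 0. A Groebner basis of the Jacobian ideal J(f) in C{x,y} is {x, y}; counting standard monomials gives mu = 1. Corank 0: nondegenerate Morse point, so A_1.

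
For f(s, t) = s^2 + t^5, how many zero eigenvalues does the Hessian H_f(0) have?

Hessian at 0 has rank 1.

1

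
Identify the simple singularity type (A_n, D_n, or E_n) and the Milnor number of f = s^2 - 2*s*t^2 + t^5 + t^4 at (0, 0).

Type A4, Milnor number mu = 4.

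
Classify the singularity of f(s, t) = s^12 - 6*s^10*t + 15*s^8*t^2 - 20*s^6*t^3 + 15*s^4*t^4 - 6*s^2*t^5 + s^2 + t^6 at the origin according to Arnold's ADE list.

A_5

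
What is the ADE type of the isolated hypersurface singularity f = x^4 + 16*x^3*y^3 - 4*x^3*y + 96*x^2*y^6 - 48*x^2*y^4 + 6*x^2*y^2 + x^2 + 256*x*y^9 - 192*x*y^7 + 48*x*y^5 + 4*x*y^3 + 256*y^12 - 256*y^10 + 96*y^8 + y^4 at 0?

A_3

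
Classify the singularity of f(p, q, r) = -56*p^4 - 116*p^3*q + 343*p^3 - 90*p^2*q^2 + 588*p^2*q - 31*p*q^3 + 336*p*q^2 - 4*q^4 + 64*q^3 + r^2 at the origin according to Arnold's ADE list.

E_{7}

The Hessian of f at 0 is [[0, 0, 0], [0, 0, 0], [0, 0, 2]] with rank 1, so corank 2. A Groebner basis of the Jacobian ideal J(f) in C{p,q,r} is {17294403*p^2/4 + 4941258*p*q + q^4 + 343*q^3/4 + 1411788*q^2, p^3 - 2205*p^2 - 2520*p*q + q^3/7 - 720*q^2, p^2*q + 10633*p^2/4 + 3038*p*q - 23*q^3/84 + 868*q^2, -2401*p^2 + p*q^2 - 2744*p*q + 11*q^3/21 - 784*q^2, r}; counting standard monomials gives mu = 7. Corank 2; j^3 = (7*p + 4*q)^3 is a perfect cube, so E-series; the 4-jet and mu = 7 give E_7.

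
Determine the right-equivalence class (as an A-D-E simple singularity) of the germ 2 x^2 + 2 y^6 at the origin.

A5

The Hessian of f at 0 is [[4, 0], [0, 0]] with rank 1, so corank 1. A Groebner basis of the Jacobian ideal J(f) in C{x,y} is {y^5, x}; counting standard monomials gives mu = 5. Corank 1: A-series; mu = 5 gives A_5.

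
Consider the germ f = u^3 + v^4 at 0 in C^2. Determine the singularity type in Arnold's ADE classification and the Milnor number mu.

The Hessian of f at 0 is [[0, 0], [0, 0]] with rank 0, so corank 2. A Groebner basis of the Jacobian ideal J(f) in C{u,v} is {v^3, u^2}; counting standard monomials gives mu = 6. Corank 2; j^3 = u^3 is a perfect cube, so E-series; the 4-jet and mu = 6 give E_6.

Type E6, Milnor number mu = 6.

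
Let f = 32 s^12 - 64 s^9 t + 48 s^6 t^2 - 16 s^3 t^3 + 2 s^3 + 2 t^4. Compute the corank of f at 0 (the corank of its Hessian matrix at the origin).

Hessian at 0 has rank 0.

2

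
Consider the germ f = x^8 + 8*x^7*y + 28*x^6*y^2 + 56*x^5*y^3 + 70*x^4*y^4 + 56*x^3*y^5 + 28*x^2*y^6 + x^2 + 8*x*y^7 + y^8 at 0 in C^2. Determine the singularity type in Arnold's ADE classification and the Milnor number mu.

Type A7, Milnor number mu = 7.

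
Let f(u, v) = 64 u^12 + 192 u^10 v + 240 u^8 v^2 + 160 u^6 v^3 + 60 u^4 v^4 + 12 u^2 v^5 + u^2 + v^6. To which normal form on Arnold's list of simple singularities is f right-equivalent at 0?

A_5

The Hessian of f at 0 has rank 1. Corank 1: A-series; mu = 5 gives A_5.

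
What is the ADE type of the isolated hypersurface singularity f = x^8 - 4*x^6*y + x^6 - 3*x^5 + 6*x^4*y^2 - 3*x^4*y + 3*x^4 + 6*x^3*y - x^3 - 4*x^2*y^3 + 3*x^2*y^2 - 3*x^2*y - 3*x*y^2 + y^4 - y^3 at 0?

E_{6}

The Hessian of f at 0 is [[0, 0], [0, 0]] with rank 0, so corank 2. A Groebner basis of the Jacobian ideal J(f) in C{x,y} is {x^3 - 3*x^2/2 - 3*x*y - 3*y^2/2, x^2*y + x^2 + 2*x*y + y^2, -x^2/2 + x*y^2 - x*y - y^2/2, y^3}; counting standard monomials gives mu = 6. Corank 2; j^3 = -(x + y)^3 is a perfect cube, so E-series; the 4-jet and mu = 6 give E_6.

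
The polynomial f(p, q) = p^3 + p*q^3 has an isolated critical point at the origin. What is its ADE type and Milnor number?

The Hessian of f at 0 is [[0, 0], [0, 0]] with rank 0, so corank 2. A Groebner basis of the Jacobian ideal J(f) in C{p,q} is {p^3, p*q^2, 3*p^2 + q^3}; counting standard monomials gives mu = 7. Corank 2; j^3 = p^3 is a perfect cube, so E-series; the 4-jet and mu = 7 give E_7.

Type E_{7}, Milnor number mu = 7.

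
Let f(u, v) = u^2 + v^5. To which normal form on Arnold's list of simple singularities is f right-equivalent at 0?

A_{4}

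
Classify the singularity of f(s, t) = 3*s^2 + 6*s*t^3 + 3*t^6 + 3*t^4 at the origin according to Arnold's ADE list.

The Hessian of f at 0 is [[6, 0], [0, 0]] with rank 1, so corank 1. A Groebner basis of the Jacobian ideal J(f) in C{s,t} is {t^3, s}; counting standard monomials gives mu = 3. Corank 1: A-series; mu = 3 gives A_3.

A3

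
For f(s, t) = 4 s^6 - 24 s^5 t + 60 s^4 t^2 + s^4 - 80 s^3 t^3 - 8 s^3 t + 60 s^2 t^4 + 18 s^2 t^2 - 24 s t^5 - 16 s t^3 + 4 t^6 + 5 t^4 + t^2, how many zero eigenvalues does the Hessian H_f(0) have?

1

Hessian at 0 has rank 1.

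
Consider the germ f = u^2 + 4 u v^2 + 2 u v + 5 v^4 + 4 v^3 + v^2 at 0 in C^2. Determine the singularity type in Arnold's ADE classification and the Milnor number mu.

Type A3, Milnor number mu = 3.

The Hessian of f at 0 has rank 1. Corank 1: A-series; mu = 3 gives A_3.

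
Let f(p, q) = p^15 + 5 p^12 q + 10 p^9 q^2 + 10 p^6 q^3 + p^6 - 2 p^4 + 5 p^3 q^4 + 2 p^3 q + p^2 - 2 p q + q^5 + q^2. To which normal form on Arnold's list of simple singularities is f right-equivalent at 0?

A4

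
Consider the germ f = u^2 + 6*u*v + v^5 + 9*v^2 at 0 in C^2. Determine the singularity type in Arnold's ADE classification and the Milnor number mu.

The Hessian of f at 0 has rank 1. Corank 1: A-series; mu = 4 gives A_4.

Type A_{4}, Milnor number mu = 4.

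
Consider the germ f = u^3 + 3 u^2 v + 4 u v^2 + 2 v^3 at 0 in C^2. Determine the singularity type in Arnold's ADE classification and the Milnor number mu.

Type D_{4}, Milnor number mu = 4.

The Hessian of f at 0 is [[0, 0], [0, 0]] with rank 0, so corank 2. A Groebner basis of the Jacobian ideal J(f) in C{u,v} is {v^3, u^2 - 2*v^2/3, u*v + v^2}; counting standard monomials gives mu = 4. Corank 2; j^3 = (u + v)*(u^2 + 2*u*v + 2*v^2) splits into three distinct lines over C (the quadratic factor has nonzero discriminant), so D_4.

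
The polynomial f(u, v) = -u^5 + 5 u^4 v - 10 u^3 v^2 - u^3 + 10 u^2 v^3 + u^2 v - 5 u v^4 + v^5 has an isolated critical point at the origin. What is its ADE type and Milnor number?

The Hessian of f at 0 has rank 0. Corank 2; j^3 = -u^2*(u - v) has shape L^2 M (L != M), so D-series; mu = 6 gives D_6.

Type D_6, Milnor number mu = 6.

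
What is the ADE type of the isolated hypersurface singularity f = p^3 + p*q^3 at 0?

E_7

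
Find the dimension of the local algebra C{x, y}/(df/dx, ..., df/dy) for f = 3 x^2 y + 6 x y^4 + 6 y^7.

The Hessian of f at 0 has rank 0. Corank 2; j^3 = 3*x^2*y has shape L^2 M (L != M), so D-series; mu = 8 gives D_8.

8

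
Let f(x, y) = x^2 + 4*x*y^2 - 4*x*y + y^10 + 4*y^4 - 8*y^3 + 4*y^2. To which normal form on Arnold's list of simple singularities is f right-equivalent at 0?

A9

The Hessian of f at 0 is [[2, -4], [-4, 8]] with rank 1, so corank 1. A Groebner basis of the Jacobian ideal J(f) in C{x,y} is {x^5 + 20*x^4 - 120*x^3*y - 140*x^3 + 432*x^2*y + 184*x^2 - 432*x*y - 64*x + 128*y, x^4*y + 4*x^4 - 20*x^3*y - 20*x^3 + 60*x^2*y + 24*x^2 - 56*x*y - 8*x + 16*y, x/2 + y^2 - y}; counting standard monomials gives mu = 9. Corank 1: A-series; mu = 9 gives A_9.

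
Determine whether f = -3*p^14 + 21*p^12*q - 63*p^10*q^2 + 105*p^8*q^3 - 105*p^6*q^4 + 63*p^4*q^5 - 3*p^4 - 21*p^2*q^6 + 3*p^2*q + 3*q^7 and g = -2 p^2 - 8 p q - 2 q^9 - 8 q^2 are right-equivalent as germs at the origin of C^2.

No.

The Hessian of f at 0 has rank 0. Corank 2; j^3 = 3*p^2*q has shape L^2 M (L != M), so D-series; mu = 8 gives D_8. The Hessian of g at 0 has rank 1. Corank 1: A-series; mu = 8 gives A_8. f is D_8 but g is A_8, hence not right-equivalent.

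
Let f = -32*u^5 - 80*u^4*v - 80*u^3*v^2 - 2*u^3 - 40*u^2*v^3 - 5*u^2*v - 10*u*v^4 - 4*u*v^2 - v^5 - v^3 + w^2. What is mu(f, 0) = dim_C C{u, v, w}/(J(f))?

6

The Hessian of f at 0 is [[0, 0, 0], [0, 0, 0], [0, 0, 2]] with rank 1, so corank 2. A Groebner basis of the Jacobian ideal J(f) in C{u,v,w} is {u*v/10 + v^4 + v^2/10, u*v^2 + v^3, u^2 + 3*u*v/2 + v^2/2, w}; counting standard monomials gives mu = 6. Corank 2; j^3 = -(u + v)^2*(2*u + v) has shape L^2 M (L != M), so D-series; mu = 6 gives D_6.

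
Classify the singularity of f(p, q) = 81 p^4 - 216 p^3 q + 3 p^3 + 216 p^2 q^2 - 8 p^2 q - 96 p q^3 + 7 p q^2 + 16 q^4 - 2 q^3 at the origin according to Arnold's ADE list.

D_{5}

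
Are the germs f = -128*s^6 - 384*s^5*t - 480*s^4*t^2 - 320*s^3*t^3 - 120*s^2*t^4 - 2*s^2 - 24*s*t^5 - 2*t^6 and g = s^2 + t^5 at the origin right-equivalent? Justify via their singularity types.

No.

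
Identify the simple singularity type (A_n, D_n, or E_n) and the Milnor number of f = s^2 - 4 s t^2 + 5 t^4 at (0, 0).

The Hessian of f at 0 is [[2, 0], [0, 0]] with rank 1, so corank 1. A Groebner basis of the Jacobian ideal J(f) in C{s,t} is {s^2, s*t, -s/2 + t^2}; counting standard monomials gives mu = 3. Corank 1: A-series; mu = 3 gives A_3.

Type A_3, Milnor number mu = 3.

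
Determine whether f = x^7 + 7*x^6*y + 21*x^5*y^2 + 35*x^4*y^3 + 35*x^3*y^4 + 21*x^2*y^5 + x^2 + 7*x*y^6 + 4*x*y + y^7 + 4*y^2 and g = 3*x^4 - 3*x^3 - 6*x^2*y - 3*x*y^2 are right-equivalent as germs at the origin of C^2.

The Hessian of f at 0 is [[2, 4], [4, 8]] with rank 1, so corank 1. A Groebner basis of the Jacobian ideal J(f) in C{x,y} is {y^6, x + 2*y}; counting standard monomials gives mu = 6. Corank 1: A-series; mu = 6 gives A_6. The Hessian of g at 0 is [[0, 0], [0, 0]] with rank 0, so corank 2. A Groebner basis of the Jacobian ideal J(g) in C{x,y} is {x*y^2 - x*y/4 - y^2/4, x*y/4 + y^3 + y^2/4, x^2 + x*y}; counting standard monomials gives mu = 5. Corank 2; j^3 = -3*x*(x + y)^2 has shape L^2 M (L != M), so D-series; mu = 5 gives D_5. f is A_6 but g is D_5, hence not right-equivalent.

No.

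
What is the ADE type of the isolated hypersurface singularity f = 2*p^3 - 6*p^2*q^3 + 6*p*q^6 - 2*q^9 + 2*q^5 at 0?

The Hessian of f at 0 has rank 0. Corank 2; j^3 = 2*p^3 is a perfect cube, so E-series; the 5-jet and mu = 8 give E_8.

E_8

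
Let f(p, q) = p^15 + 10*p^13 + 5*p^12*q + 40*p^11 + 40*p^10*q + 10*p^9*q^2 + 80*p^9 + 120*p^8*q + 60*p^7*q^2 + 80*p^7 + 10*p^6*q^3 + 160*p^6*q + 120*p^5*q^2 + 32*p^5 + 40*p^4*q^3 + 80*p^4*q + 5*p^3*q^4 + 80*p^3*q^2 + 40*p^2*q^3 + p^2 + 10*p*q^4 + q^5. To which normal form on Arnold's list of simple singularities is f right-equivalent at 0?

The Hessian of f at 0 has rank 1. Corank 1: A-series; mu = 4 gives A_4.

A_{4}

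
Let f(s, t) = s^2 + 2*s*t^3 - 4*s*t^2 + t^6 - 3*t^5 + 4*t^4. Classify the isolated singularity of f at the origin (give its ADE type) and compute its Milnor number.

Type A_4, Milnor number mu = 4.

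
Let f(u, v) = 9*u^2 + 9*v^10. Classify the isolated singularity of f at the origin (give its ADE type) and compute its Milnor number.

Type A9, Milnor number mu = 9.

The Hessian of f at 0 is [[18, 0], [0, 0]] with rank 1, so corank 1. A Groebner basis of the Jacobian ideal J(f) in C{u,v} is {v^9, u}; counting standard monomials gives mu = 9. Corank 1: A-series; mu = 9 gives A_9.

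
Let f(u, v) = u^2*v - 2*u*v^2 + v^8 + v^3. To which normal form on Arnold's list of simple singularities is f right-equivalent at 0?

D_9

The Hessian of f at 0 has rank 0. Corank 2; j^3 = v*(u - v)^2 has shape L^2 M (L != M), so D-series; mu = 9 gives D_9.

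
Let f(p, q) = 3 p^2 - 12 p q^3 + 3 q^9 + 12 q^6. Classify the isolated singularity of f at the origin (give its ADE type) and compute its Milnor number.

The Hessian of f at 0 is [[6, 0], [0, 0]] with rank 1, so corank 1. A Groebner basis of the Jacobian ideal J(f) in C{p,q} is {p^2*q^2, p^3, -p/2 + q^3}; counting standard monomials gives mu = 8. Corank 1: A-series; mu = 8 gives A_8.

Type A_8, Milnor number mu = 8.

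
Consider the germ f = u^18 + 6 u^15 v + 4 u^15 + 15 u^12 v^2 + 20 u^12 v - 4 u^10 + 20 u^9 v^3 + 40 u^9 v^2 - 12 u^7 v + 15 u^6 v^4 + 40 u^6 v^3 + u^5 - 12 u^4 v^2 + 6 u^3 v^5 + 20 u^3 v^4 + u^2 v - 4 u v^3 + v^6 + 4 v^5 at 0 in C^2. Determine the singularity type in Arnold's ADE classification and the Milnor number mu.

The Hessian of f at 0 has rank 0. Corank 2; j^3 = u^2*v has shape L^2 M (L != M), so D-series; mu = 7 gives D_7.

Type D_7, Milnor number mu = 7.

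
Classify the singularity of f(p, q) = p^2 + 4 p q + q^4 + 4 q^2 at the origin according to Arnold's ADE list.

The Hessian of f at 0 has rank 1. Corank 1: A-series; mu = 3 gives A_3.

A_3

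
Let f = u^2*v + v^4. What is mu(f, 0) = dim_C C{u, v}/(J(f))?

The Hessian of f at 0 has rank 0. Corank 2; j^3 = u^2*v has shape L^2 M (L != M), so D-series; mu = 5 gives D_5.

5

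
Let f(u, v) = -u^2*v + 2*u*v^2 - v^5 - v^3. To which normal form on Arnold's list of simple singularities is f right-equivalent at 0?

D_{6}

The Hessian of f at 0 is [[0, 0], [0, 0]] with rank 0, so corank 2. A Groebner basis of the Jacobian ideal J(f) in C{u,v} is {u^2/5 + v^4 - v^2/5, u^3 - v^3, u*v - v^2}; counting standard monomials gives mu = 6. Corank 2; j^3 = -v*(u - v)^2 has shape L^2 M (L != M), so D-series; mu = 6 gives D_6.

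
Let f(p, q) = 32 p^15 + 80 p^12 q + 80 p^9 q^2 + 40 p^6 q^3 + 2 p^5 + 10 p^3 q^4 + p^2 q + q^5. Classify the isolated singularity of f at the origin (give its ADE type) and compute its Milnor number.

Type D_{6}, Milnor number mu = 6.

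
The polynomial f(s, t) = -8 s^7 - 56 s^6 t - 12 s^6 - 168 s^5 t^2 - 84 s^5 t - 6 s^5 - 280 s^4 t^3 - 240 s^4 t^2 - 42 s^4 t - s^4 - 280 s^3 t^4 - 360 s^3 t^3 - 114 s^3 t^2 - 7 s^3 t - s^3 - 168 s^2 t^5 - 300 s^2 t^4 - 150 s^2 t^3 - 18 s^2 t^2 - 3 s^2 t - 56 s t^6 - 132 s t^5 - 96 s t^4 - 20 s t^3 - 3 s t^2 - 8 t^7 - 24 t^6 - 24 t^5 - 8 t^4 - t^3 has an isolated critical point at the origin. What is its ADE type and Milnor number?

Type E_7, Milnor number mu = 7.

The Hessian of f at 0 has rank 0. Corank 2; j^3 = -(s + t)^3 is a perfect cube, so E-series; the 4-jet and mu = 7 give E_7.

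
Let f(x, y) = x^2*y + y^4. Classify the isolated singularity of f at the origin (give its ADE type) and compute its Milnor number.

The Hessian of f at 0 is [[0, 0], [0, 0]] with rank 0, so corank 2. A Groebner basis of the Jacobian ideal J(f) in C{x,y} is {x^3, x^2/4 + y^3, x*y}; counting standard monomials gives mu = 5. Corank 2; j^3 = x^2*y has shape L^2 M (L != M), so D-series; mu = 5 gives D_5.

Type D_{5}, Milnor number mu = 5.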